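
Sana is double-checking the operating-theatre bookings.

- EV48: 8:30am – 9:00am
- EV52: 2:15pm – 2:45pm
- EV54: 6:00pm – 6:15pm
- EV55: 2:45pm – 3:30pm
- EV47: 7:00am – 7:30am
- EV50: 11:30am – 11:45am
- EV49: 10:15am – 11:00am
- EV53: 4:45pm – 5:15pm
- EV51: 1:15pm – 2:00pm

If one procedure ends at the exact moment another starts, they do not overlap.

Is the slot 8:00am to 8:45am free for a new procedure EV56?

No — it overlaps EV48

EV47: ends 7:30am at or before EV56 starts 8:00am → clear.
EV48: starts 8:30am before EV56 ends 8:45am, and ends 9:00am after EV56 starts 8:00am → overlap.
EV49: starts 10:15am at or after EV56 ends 8:45am → clear.
EV50: starts 11:30am at or after EV56 ends 8:45am → clear.
EV51: starts 1:15pm at or after EV56 ends 8:45am → clear.
EV52: starts 2:15pm at or after EV56 ends 8:45am → clear.
EV55: starts 2:45pm at or after EV56 ends 8:45am → clear.
EV53: starts 4:45pm at or after EV56 ends 8:45am → clear.
EV54: starts 6:00pm at or after EV56 ends 8:45am → clear.
EV56 overlaps EV48.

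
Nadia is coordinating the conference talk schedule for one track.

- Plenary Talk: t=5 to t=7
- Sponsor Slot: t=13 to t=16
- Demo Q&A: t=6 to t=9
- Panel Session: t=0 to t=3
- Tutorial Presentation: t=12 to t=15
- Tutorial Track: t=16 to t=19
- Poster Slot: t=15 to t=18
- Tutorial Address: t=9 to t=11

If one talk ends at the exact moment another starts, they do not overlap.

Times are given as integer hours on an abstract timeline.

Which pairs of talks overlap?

Sorted by start: Panel Session, Plenary Talk, Demo Q&A, Tutorial Address, Tutorial Presentation, Sponsor Slot, Poster Slot, Tutorial Track.
Plenary Talk starts after Panel Session ends, so Panel Session has no further overlaps.
Demo Q&A starts before Plenary Talk ends → Plenary Talk and Demo Q&A overlap.
Tutorial Address starts after Plenary Talk ends, so Plenary Talk has no further overlaps.
Tutorial Address starts exactly when Demo Q&A ends (back-to-back, no overlap), so Demo Q&A has no further overlaps.
Tutorial Presentation starts after Tutorial Address ends, so Tutorial Address has no further overlaps.
Sponsor Slot starts before Tutorial Presentation ends → Tutorial Presentation and Sponsor Slot overlap.
Poster Slot starts exactly when Tutorial Presentation ends (back-to-back, no overlap), so Tutorial Presentation has no further overlaps.
Poster Slot starts before Sponsor Slot ends → Sponsor Slot and Poster Slot overlap.
Tutorial Track starts exactly when Sponsor Slot ends (back-to-back, no overlap).
Tutorial Track starts before Poster Slot ends → Poster Slot and Tutorial Track overlap.

Demo Q&A & Plenary Talk, Poster Slot & Sponsor Slot, Poster Slot & Tutorial Track, Sponsor Slot & Tutorial Presentation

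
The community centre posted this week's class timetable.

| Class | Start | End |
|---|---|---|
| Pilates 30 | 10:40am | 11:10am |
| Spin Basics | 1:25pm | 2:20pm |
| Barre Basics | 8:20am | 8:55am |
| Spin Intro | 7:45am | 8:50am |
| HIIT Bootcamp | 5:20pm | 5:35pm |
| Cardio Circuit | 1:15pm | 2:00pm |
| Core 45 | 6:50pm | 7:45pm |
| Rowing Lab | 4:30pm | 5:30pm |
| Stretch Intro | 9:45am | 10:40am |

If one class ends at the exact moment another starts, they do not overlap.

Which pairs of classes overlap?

Barre Basics & Spin Intro, Cardio Circuit & Spin Basics, HIIT Bootcamp & Rowing Lab

Two intervals overlap when each starts before the other ends.
Sorted by start: Spin Intro, Barre Basics, Stretch Intro, Pilates 30, Cardio Circuit, Spin Basics, Rowing Lab, HIIT Bootcamp, Core 45.
Barre Basics starts before Spin Intro ends → Spin Intro and Barre Basics overlap.
Stretch Intro starts after Spin Intro ends; Spin Intro is clear from here.
Stretch Intro starts after Barre Basics ends; Barre Basics is clear from here.
Pilates 30 starts exactly when Stretch Intro ends (back-to-back, no overlap); Stretch Intro is clear from here.
Cardio Circuit starts after Pilates 30 ends; Pilates 30 is clear from here.
Spin Basics starts before Cardio Circuit ends → Cardio Circuit and Spin Basics overlap.
Rowing Lab starts after Cardio Circuit ends; Cardio Circuit is clear from here.
Rowing Lab starts after Spin Basics ends; Spin Basics is clear from here.
HIIT Bootcamp starts before Rowing Lab ends → Rowing Lab and HIIT Bootcamp overlap.
Core 45 starts after Rowing Lab ends.
Core 45 starts after HIIT Bootcamp ends.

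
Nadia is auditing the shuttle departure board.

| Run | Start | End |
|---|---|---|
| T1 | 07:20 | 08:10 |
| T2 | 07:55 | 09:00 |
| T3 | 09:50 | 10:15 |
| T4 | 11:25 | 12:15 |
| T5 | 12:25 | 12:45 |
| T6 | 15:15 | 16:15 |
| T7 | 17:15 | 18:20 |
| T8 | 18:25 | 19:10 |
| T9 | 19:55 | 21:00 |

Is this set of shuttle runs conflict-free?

Sorted by start: T1, T2, T3, T4, T5, T6, T7, T8, T9.
T2 starts before T1 ends → T1 and T2 overlap.
That's a conflict, so the schedule is not conflict-free.

No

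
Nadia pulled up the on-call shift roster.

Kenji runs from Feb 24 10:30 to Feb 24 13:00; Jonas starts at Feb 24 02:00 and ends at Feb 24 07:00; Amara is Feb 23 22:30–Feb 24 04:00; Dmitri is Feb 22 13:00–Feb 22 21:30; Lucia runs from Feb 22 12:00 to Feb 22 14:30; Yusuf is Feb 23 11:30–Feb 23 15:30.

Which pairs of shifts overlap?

Check each pair: they overlap iff neither finishes before the other starts.
Sorted by start: Lucia, Dmitri, Yusuf, Amara, Jonas, Kenji.
Dmitri starts before Lucia ends → Lucia and Dmitri overlap.
Yusuf starts after Lucia ends — done with Lucia.
Yusuf starts after Dmitri ends — done with Dmitri.
Amara starts after Yusuf ends — done with Yusuf.
Jonas starts before Amara ends → Amara and Jonas overlap.
Kenji starts after Amara ends.
Kenji starts after Jonas ends.

Amara & Jonas, Dmitri & Lucia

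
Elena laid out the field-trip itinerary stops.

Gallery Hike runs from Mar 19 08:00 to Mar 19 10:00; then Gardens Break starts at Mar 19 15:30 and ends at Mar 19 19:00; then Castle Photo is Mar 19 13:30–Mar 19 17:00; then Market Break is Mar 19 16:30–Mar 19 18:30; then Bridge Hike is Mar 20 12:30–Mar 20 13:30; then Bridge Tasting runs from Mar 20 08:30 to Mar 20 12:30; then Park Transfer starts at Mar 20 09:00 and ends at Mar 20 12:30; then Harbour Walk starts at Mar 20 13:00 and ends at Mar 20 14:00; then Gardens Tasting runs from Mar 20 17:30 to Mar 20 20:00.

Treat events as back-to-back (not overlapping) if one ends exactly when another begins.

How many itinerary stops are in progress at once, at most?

3

Sweep the timeline, counting +1 at each start and −1 at each end (ends before starts at a tie):
Mar 19 08:00 start Gallery Hike → 1
Mar 19 10:00 end Gallery Hike → 0
Mar 19 13:30 start Castle Photo → 1
Mar 19 15:30 start Gardens Break → 2
Mar 19 16:30 start Market Break → 3
Mar 19 17:00 end Castle Photo → 2
Mar 19 18:30 end Market Break → 1
Mar 19 19:00 end Gardens Break → 0
Mar 20 08:30 start Bridge Tasting → 1
Mar 20 09:00 start Park Transfer → 2
Mar 20 12:30 end Bridge Tasting → 1
Mar 20 12:30 end Park Transfer → 0
Mar 20 12:30 start Bridge Hike → 1
Mar 20 13:00 start Harbour Walk → 2
Mar 20 13:30 end Bridge Hike → 1
Mar 20 14:00 end Harbour Walk → 0
Mar 20 17:30 start Gardens Tasting → 1
Mar 20 20:00 end Gardens Tasting → 0
Peak is 3, at Mar 19 16:30 (Castle Photo, Gardens Break, Market Break).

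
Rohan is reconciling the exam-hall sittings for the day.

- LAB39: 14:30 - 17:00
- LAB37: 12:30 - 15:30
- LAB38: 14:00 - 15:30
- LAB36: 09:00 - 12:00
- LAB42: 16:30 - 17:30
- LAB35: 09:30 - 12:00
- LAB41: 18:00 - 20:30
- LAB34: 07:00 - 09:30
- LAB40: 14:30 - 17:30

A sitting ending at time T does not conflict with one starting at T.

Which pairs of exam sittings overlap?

Sorted by start: LAB34, LAB36, LAB35, LAB37, LAB38, LAB39, LAB40, LAB42, LAB41.
LAB36 starts before LAB34 ends → LAB34 and LAB36 overlap.
LAB35 starts exactly when LAB34 ends (back-to-back, no overlap), so LAB34 has no further overlaps.
LAB35 starts before LAB36 ends → LAB36 and LAB35 overlap.
LAB37 starts after LAB36 ends, so LAB36 has no further overlaps.
LAB37 starts after LAB35 ends, so LAB35 has no further overlaps.
LAB38 starts before LAB37 ends → LAB37 and LAB38 overlap.
LAB39 starts before LAB37 ends → LAB37 and LAB39 overlap.
LAB40 starts before LAB37 ends → LAB37 and LAB40 overlap.
LAB42 starts after LAB37 ends, so LAB37 has no further overlaps.
LAB39 starts before LAB38 ends → LAB38 and LAB39 overlap.
LAB40 starts before LAB38 ends → LAB38 and LAB40 overlap.
LAB42 starts after LAB38 ends, so LAB38 has no further overlaps.
LAB40 starts before LAB39 ends → LAB39 and LAB40 overlap.
LAB42 starts before LAB39 ends → LAB39 and LAB42 overlap.
LAB41 starts after LAB39 ends.
LAB42 starts before LAB40 ends → LAB40 and LAB42 overlap.
LAB41 starts after LAB40 ends.
LAB41 starts after LAB42 ends.

LAB34 & LAB36, LAB35 & LAB36, LAB37 & LAB38, LAB37 & LAB39, LAB37 & LAB40, LAB38 & LAB39, LAB38 & LAB40, LAB39 & LAB40, LAB39 & LAB42, LAB40 & LAB42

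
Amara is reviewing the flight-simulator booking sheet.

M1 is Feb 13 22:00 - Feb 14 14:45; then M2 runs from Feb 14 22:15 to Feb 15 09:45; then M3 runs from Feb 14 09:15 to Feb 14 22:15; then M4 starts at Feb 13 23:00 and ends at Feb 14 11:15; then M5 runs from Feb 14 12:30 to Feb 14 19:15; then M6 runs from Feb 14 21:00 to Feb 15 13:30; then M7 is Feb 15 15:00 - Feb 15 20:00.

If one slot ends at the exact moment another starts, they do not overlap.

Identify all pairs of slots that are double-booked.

M1 & M3, M1 & M4, M1 & M5, M2 & M6, M3 & M4, M3 & M5, M3 & M6

Check each pair: they overlap iff neither finishes before the other starts.
Sorted by start: M1, M4, M3, M5, M6, M2, M7.
M4 starts before M1 ends → M1 and M4 overlap.
M3 starts before M1 ends → M1 and M3 overlap.
M5 starts before M1 ends → M1 and M5 overlap.
M6 starts after M1 ends, so nothing later overlaps M1 either.
M3 starts before M4 ends → M4 and M3 overlap.
M5 starts after M4 ends, so nothing later overlaps M4 either.
M5 starts before M3 ends → M3 and M5 overlap.
M6 starts before M3 ends → M3 and M6 overlap.
M2 starts exactly when M3 ends (back-to-back, no overlap), so nothing later overlaps M3 either.
M6 starts after M5 ends, so nothing later overlaps M5 either.
M2 starts before M6 ends → M6 and M2 overlap.
M7 starts after M6 ends.
M7 starts after M2 ends.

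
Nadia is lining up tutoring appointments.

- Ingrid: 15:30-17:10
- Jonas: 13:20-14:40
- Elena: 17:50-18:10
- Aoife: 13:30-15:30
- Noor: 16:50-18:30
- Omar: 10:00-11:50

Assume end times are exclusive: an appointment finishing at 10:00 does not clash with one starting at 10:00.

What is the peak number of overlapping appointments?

2

Sweep the timeline, counting +1 at each start and −1 at each end (ends before starts at a tie):
10:00 start Omar → 1
11:50 end Omar → 0
13:20 start Jonas → 1
13:30 start Aoife → 2
14:40 end Jonas → 1
15:30 end Aoife → 0
15:30 start Ingrid → 1
16:50 start Noor → 2
17:10 end Ingrid → 1
17:50 start Elena → 2
18:10 end Elena → 1
18:30 end Noor → 0
Peak is 2, at 13:30 (Aoife, Jonas).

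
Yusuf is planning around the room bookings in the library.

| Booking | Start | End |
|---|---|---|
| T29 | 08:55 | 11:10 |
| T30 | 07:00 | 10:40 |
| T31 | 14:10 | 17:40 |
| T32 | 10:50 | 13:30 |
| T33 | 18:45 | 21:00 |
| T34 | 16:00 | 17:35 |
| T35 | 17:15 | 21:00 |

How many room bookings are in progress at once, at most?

3

Sort all start/end points and keep a running count:
07:00 start T30 → 1
08:55 start T29 → 2
10:40 end T30 → 1
10:50 start T32 → 2
11:10 end T29 → 1
13:30 end T32 → 0
14:10 start T31 → 1
16:00 start T34 → 2
17:15 start T35 → 3
17:35 end T34 → 2
17:40 end T31 → 1
18:45 start T33 → 2
21:00 end T33 → 1
21:00 end T35 → 0
Peak is 3, at 17:15 (T31, T34, T35).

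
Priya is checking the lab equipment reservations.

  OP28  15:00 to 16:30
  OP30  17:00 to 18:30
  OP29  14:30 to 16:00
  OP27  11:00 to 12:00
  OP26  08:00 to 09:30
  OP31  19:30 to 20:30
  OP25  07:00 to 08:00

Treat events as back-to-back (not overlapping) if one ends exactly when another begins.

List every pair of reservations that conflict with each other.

Sorted by start: OP25, OP26, OP27, OP29, OP28, OP30, OP31.
OP26 starts exactly when OP25 ends (back-to-back, no overlap) — done with OP25.
OP27 starts after OP26 ends — done with OP26.
OP29 starts after OP27 ends — done with OP27.
OP28 starts before OP29 ends → OP29 and OP28 overlap.
OP30 starts after OP29 ends — done with OP29.
OP30 starts after OP28 ends — done with OP28.
OP31 starts after OP30 ends.

OP28 & OP29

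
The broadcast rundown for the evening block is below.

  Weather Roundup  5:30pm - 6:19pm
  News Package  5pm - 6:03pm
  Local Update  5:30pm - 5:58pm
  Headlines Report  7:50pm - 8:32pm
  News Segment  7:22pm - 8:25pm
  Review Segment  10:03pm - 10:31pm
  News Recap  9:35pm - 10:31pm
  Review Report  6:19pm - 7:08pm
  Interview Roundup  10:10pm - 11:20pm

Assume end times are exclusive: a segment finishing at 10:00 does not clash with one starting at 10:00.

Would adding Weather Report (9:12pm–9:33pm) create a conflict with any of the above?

News Package: ends 6:03pm at or before Weather Report starts 9:12pm → clear.
Weather Roundup: ends 6:19pm at or before Weather Report starts 9:12pm → clear.
Local Update: ends 5:58pm at or before Weather Report starts 9:12pm → clear.
Review Report: ends 7:08pm at or before Weather Report starts 9:12pm → clear.
News Segment: ends 8:25pm at or before Weather Report starts 9:12pm → clear.
Headlines Report: ends 8:32pm at or before Weather Report starts 9:12pm → clear.
News Recap: starts 9:35pm at or after Weather Report ends 9:33pm → clear.
Review Segment: starts 10:03pm at or after Weather Report ends 9:33pm → clear.
Interview Roundup: starts 10:10pm at or after Weather Report ends 9:33pm → clear.

No — it doesn't clash with anything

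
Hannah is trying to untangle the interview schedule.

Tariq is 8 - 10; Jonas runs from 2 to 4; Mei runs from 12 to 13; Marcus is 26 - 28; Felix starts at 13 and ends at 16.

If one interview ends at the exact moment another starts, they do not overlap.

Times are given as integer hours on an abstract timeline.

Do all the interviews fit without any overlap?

Sorted by start: Jonas, Tariq, Mei, Felix, Marcus.
Tariq starts after Jonas ends, so Jonas has no further overlaps.
Mei starts after Tariq ends, so Tariq has no further overlaps.
Felix starts exactly when Mei ends (back-to-back, no overlap), so Mei has no further overlaps.
Marcus starts after Felix ends.
Every pair is clear; the schedule has no overlaps.

Yes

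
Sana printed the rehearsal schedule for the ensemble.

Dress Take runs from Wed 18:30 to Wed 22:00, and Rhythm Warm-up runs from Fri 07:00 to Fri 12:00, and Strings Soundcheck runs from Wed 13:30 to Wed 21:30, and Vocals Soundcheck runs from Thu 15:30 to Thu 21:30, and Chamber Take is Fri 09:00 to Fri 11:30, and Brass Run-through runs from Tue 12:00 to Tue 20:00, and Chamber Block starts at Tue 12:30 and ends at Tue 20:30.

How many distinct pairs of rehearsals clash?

3

Two intervals overlap when each starts before the other ends.
Sorted by start: Brass Run-through, Chamber Block, Strings Soundcheck, Dress Take, Vocals Soundcheck, Rhythm Warm-up, Chamber Take.
Chamber Block starts before Brass Run-through ends → Brass Run-through and Chamber Block overlap.
Strings Soundcheck starts after Brass Run-through ends; Brass Run-through is clear from here.
Strings Soundcheck starts after Chamber Block ends; Chamber Block is clear from here.
Dress Take starts before Strings Soundcheck ends → Strings Soundcheck and Dress Take overlap.
Vocals Soundcheck starts after Strings Soundcheck ends; Strings Soundcheck is clear from here.
Vocals Soundcheck starts after Dress Take ends; Dress Take is clear from here.
Rhythm Warm-up starts after Vocals Soundcheck ends; Vocals Soundcheck is clear from here.
Chamber Take starts before Rhythm Warm-up ends → Rhythm Warm-up and Chamber Take overlap.
Overlapping pairs: Brass Run-through & Chamber Block, Chamber Take & Rhythm Warm-up, Dress Take & Strings Soundcheck — 3 in total.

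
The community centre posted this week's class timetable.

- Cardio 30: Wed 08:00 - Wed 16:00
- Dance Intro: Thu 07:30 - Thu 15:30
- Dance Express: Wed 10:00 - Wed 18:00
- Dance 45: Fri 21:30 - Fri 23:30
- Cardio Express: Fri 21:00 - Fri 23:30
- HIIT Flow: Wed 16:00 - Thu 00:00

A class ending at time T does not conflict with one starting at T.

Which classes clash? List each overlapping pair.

Check each pair: they overlap iff neither finishes before the other starts.
Sorted by start: Cardio 30, Dance Express, HIIT Flow, Dance Intro, Cardio Express, Dance 45.
Dance Express starts before Cardio 30 ends → Cardio 30 and Dance Express overlap.
HIIT Flow starts exactly when Cardio 30 ends (back-to-back, no overlap); Cardio 30 is clear from here.
HIIT Flow starts before Dance Express ends → Dance Express and HIIT Flow overlap.
Dance Intro starts after Dance Express ends; Dance Express is clear from here.
Dance Intro starts after HIIT Flow ends; HIIT Flow is clear from here.
Cardio Express starts after Dance Intro ends; Dance Intro is clear from here.
Dance 45 starts before Cardio Express ends → Cardio Express and Dance 45 overlap.

Cardio 30 & Dance Express, Cardio Express & Dance 45, Dance Express & HIIT Flow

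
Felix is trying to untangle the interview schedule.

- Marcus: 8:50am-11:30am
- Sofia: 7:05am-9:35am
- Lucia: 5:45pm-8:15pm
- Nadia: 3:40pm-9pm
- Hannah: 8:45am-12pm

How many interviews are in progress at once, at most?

3

Walk through starts and ends in time order (an end at T is processed before a start at T):
7:05am start Sofia → 1
8:45am start Hannah → 2
8:50am start Marcus → 3
9:35am end Sofia → 2
11:30am end Marcus → 1
12pm end Hannah → 0
3:40pm start Nadia → 1
5:45pm start Lucia → 2
8:15pm end Lucia → 1
9pm end Nadia → 0
Peak is 3, at 8:50am (Hannah, Marcus, Sofia).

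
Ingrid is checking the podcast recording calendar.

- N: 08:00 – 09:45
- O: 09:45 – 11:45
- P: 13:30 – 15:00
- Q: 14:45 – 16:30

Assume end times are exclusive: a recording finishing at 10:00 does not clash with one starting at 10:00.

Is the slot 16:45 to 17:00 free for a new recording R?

N: ends 09:45 at or before R starts 16:45 → clear.
O: ends 11:45 at or before R starts 16:45 → clear.
P: ends 15:00 at or before R starts 16:45 → clear.
Q: ends 16:30 at or before R starts 16:45 → clear.

Yes — the slot is free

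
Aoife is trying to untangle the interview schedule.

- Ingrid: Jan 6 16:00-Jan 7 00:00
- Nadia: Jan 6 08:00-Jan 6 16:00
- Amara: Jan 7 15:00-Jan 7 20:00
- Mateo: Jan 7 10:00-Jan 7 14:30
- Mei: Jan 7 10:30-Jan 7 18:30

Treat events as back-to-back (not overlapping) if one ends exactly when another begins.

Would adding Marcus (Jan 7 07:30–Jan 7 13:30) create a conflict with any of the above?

Yes — it overlaps Mateo, Mei

Nadia: ends Jan 6 16:00 at or before Marcus starts Jan 7 07:30 → clear.
Ingrid: ends Jan 7 00:00 at or before Marcus starts Jan 7 07:30 → clear.
Mateo: starts Jan 7 10:00 before Marcus ends Jan 7 13:30, and ends Jan 7 14:30 after Marcus starts Jan 7 07:30 → overlap.
Mei: starts Jan 7 10:30 before Marcus ends Jan 7 13:30, and ends Jan 7 18:30 after Marcus starts Jan 7 07:30 → overlap.
Amara: starts Jan 7 15:00 at or after Marcus ends Jan 7 13:30 → clear.
Marcus overlaps Mateo, Mei.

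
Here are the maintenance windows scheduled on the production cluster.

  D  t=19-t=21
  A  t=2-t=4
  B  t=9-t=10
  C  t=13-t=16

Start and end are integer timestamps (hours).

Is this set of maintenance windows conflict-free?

Yes

Sorted by start: A, B, C, D.
B starts after A ends — done with A.
C starts after B ends — done with B.
D starts after C ends.
Every pair is clear; the schedule has no overlaps.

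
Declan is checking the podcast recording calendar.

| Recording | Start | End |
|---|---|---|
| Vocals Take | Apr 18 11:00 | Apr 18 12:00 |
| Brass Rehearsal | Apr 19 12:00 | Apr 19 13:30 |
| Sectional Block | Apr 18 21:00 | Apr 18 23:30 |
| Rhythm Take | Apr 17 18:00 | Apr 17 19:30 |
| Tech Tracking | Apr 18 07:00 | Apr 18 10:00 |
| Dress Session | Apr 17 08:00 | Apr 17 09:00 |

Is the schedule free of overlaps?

Sorted by start: Dress Session, Rhythm Take, Tech Tracking, Vocals Take, Sectional Block, Brass Rehearsal.
Rhythm Take starts after Dress Session ends, so nothing later overlaps Dress Session either.
Tech Tracking starts after Rhythm Take ends, so nothing later overlaps Rhythm Take either.
Vocals Take starts after Tech Tracking ends, so nothing later overlaps Tech Tracking either.
Sectional Block starts after Vocals Take ends, so nothing later overlaps Vocals Take either.
Brass Rehearsal starts after Sectional Block ends.
Every pair is clear; the schedule has no overlaps.

Yes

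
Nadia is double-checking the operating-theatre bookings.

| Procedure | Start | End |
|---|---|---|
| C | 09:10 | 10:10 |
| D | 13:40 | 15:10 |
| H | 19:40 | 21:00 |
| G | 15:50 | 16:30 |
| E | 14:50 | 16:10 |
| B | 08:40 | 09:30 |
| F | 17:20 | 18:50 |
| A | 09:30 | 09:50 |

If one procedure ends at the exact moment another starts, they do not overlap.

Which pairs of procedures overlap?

A & C, B & C, D & E, E & G

Sorted by start: B, C, A, D, E, G, F, H.
C starts before B ends → B and C overlap.
A starts exactly when B ends (back-to-back, no overlap) — done with B.
A starts before C ends → C and A overlap.
D starts after C ends — done with C.
D starts after A ends — done with A.
E starts before D ends → D and E overlap.
G starts after D ends — done with D.
G starts before E ends → E and G overlap.
F starts after E ends — done with E.
F starts after G ends — done with G.
H starts after F ends.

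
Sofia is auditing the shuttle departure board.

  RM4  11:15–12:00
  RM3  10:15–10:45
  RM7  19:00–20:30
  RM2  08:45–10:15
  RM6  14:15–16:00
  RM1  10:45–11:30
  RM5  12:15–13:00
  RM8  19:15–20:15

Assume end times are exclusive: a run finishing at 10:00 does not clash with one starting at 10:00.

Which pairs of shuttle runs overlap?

RM1 & RM4, RM7 & RM8

Two intervals overlap when each starts before the other ends.
Sorted by start: RM2, RM3, RM1, RM4, RM5, RM6, RM7, RM8.
RM3 starts exactly when RM2 ends (back-to-back, no overlap), so nothing later overlaps RM2 either.
RM1 starts exactly when RM3 ends (back-to-back, no overlap), so nothing later overlaps RM3 either.
RM4 starts before RM1 ends → RM1 and RM4 overlap.
RM5 starts after RM1 ends, so nothing later overlaps RM1 either.
RM5 starts after RM4 ends, so nothing later overlaps RM4 either.
RM6 starts after RM5 ends, so nothing later overlaps RM5 either.
RM7 starts after RM6 ends, so nothing later overlaps RM6 either.
RM8 starts before RM7 ends → RM7 and RM8 overlap.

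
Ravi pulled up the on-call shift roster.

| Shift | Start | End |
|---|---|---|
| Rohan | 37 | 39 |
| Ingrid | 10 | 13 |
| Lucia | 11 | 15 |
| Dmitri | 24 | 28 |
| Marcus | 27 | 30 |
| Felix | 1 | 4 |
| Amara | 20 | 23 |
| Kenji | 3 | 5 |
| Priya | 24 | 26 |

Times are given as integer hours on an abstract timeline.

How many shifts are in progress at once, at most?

2

Sweep the timeline, counting +1 at each start and −1 at each end (ends before starts at a tie):
1 start Felix → 1
3 start Kenji → 2
4 end Felix → 1
5 end Kenji → 0
10 start Ingrid → 1
11 start Lucia → 2
13 end Ingrid → 1
15 end Lucia → 0
20 start Amara → 1
23 end Amara → 0
24 start Dmitri → 1
24 start Priya → 2
26 end Priya → 1
27 start Marcus → 2
28 end Dmitri → 1
30 end Marcus → 0
37 start Rohan → 1
39 end Rohan → 0
Peak is 2, at 3 (Felix, Kenji).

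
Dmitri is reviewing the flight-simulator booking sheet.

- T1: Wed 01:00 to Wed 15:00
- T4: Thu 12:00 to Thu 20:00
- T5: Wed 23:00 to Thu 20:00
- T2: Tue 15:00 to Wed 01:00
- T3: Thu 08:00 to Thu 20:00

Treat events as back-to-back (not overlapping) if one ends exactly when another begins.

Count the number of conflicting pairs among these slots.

Sorted by start: T2, T1, T5, T3, T4.
T1 starts exactly when T2 ends (back-to-back, no overlap) — done with T2.
T5 starts after T1 ends — done with T1.
T3 starts before T5 ends → T5 and T3 overlap.
T4 starts before T5 ends → T5 and T4 overlap.
T4 starts before T3 ends → T3 and T4 overlap.
Overlapping pairs: T3 & T4, T3 & T5, T4 & T5 — 3 in total.

3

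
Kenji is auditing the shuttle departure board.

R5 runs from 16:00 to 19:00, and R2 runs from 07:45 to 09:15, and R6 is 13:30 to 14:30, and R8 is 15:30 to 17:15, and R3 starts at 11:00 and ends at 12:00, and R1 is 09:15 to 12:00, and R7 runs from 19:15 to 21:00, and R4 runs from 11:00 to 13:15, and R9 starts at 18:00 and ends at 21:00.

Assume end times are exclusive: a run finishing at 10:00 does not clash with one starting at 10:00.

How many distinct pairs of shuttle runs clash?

Sorted by start: R2, R1, R3, R4, R6, R8, R5, R9, R7.
R1 starts exactly when R2 ends (back-to-back, no overlap), so R2 has no further overlaps.
R3 starts before R1 ends → R1 and R3 overlap.
R4 starts before R1 ends → R1 and R4 overlap.
R6 starts after R1 ends, so R1 has no further overlaps.
R4 starts before R3 ends → R3 and R4 overlap.
R6 starts after R3 ends, so R3 has no further overlaps.
R6 starts after R4 ends, so R4 has no further overlaps.
R8 starts after R6 ends, so R6 has no further overlaps.
R5 starts before R8 ends → R8 and R5 overlap.
R9 starts after R8 ends, so R8 has no further overlaps.
R9 starts before R5 ends → R5 and R9 overlap.
R7 starts after R5 ends.
R7 starts before R9 ends → R9 and R7 overlap.
Overlapping pairs: R1 & R3, R1 & R4, R3 & R4, R5 & R8, R5 & R9, R7 & R9 — 6 in total.

6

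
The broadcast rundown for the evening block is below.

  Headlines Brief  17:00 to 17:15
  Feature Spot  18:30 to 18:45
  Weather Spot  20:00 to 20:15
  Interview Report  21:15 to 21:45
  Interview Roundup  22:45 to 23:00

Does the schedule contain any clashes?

Two intervals overlap when each starts before the other ends.
Sorted by start: Headlines Brief, Feature Spot, Weather Spot, Interview Report, Interview Roundup.
Feature Spot starts after Headlines Brief ends, so nothing later overlaps Headlines Brief either.
Weather Spot starts after Feature Spot ends, so nothing later overlaps Feature Spot either.
Interview Report starts after Weather Spot ends, so nothing later overlaps Weather Spot either.
Interview Roundup starts after Interview Report ends.
Every pair is clear; the schedule has no overlaps.

No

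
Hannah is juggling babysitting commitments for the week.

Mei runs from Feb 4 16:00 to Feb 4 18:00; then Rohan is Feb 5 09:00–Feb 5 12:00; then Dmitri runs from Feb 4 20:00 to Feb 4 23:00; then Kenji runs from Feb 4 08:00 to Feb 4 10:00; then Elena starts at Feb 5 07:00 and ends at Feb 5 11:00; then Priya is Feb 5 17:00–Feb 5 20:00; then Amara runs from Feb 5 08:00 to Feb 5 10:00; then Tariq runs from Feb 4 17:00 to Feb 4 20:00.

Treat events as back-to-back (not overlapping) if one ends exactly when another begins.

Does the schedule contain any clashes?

Yes

Sorted by start: Kenji, Mei, Tariq, Dmitri, Elena, Amara, Rohan, Priya.
Mei starts after Kenji ends, so nothing later overlaps Kenji either.
Tariq starts before Mei ends → Mei and Tariq overlap.
That's a conflict, so the schedule is not conflict-free.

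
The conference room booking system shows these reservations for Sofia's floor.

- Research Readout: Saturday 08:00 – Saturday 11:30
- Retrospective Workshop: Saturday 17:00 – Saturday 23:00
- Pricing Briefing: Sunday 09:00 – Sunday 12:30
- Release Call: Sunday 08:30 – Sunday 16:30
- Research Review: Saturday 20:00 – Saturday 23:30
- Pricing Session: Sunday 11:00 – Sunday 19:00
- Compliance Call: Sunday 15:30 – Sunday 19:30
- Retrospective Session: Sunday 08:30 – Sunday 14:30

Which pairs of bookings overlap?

Two intervals overlap when each starts before the other ends.
Sorted by start: Research Readout, Retrospective Workshop, Research Review, Release Call, Retrospective Session, Pricing Briefing, Pricing Session, Compliance Call.
Retrospective Workshop starts after Research Readout ends; Research Readout is clear from here.
Research Review starts before Retrospective Workshop ends → Retrospective Workshop and Research Review overlap.
Release Call starts after Retrospective Workshop ends; Retrospective Workshop is clear from here.
Release Call starts after Research Review ends; Research Review is clear from here.
Retrospective Session starts before Release Call ends → Release Call and Retrospective Session overlap.
Pricing Briefing starts before Release Call ends → Release Call and Pricing Briefing overlap.
Pricing Session starts before Release Call ends → Release Call and Pricing Session overlap.
Compliance Call starts before Release Call ends → Release Call and Compliance Call overlap.
Pricing Briefing starts before Retrospective Session ends → Retrospective Session and Pricing Briefing overlap.
Pricing Session starts before Retrospective Session ends → Retrospective Session and Pricing Session overlap.
Compliance Call starts after Retrospective Session ends.
Pricing Session starts before Pricing Briefing ends → Pricing Briefing and Pricing Session overlap.
Compliance Call starts after Pricing Briefing ends.
Compliance Call starts before Pricing Session ends → Pricing Session and Compliance Call overlap.

Compliance Call & Pricing Session, Compliance Call & Release Call, Pricing Briefing & Pricing Session, Pricing Briefing & Release Call, Pricing Briefing & Retrospective Session, Pricing Session & Release Call, Pricing Session & Retrospective Session, Release Call & Retrospective Session, Research Review & Retrospective Workshop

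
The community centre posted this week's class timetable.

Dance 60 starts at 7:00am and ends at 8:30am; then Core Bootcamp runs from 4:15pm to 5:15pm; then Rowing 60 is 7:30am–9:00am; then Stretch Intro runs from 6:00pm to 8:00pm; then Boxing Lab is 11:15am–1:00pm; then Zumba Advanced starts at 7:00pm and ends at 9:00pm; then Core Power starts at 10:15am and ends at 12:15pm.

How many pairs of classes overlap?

3

Sorted by start: Dance 60, Rowing 60, Core Power, Boxing Lab, Core Bootcamp, Stretch Intro, Zumba Advanced.
Rowing 60 starts before Dance 60 ends → Dance 60 and Rowing 60 overlap.
Core Power starts after Dance 60 ends — done with Dance 60.
Core Power starts after Rowing 60 ends — done with Rowing 60.
Boxing Lab starts before Core Power ends → Core Power and Boxing Lab overlap.
Core Bootcamp starts after Core Power ends — done with Core Power.
Core Bootcamp starts after Boxing Lab ends — done with Boxing Lab.
Stretch Intro starts after Core Bootcamp ends — done with Core Bootcamp.
Zumba Advanced starts before Stretch Intro ends → Stretch Intro and Zumba Advanced overlap.
Overlapping pairs: Boxing Lab & Core Power, Dance 60 & Rowing 60, Stretch Intro & Zumba Advanced — 3 in total.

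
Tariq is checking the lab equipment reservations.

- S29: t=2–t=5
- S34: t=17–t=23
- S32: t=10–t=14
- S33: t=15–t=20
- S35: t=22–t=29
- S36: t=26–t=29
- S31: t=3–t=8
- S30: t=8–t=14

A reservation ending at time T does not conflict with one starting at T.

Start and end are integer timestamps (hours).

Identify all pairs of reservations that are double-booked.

Sorted by start: S29, S31, S30, S32, S33, S34, S35, S36.
S31 starts before S29 ends → S29 and S31 overlap.
S30 starts after S29 ends, so S29 has no further overlaps.
S30 starts exactly when S31 ends (back-to-back, no overlap), so S31 has no further overlaps.
S32 starts before S30 ends → S30 and S32 overlap.
S33 starts after S30 ends, so S30 has no further overlaps.
S33 starts after S32 ends, so S32 has no further overlaps.
S34 starts before S33 ends → S33 and S34 overlap.
S35 starts after S33 ends, so S33 has no further overlaps.
S35 starts before S34 ends → S34 and S35 overlap.
S36 starts after S34 ends.
S36 starts before S35 ends → S35 and S36 overlap.

S29 & S31, S30 & S32, S33 & S34, S34 & S35, S35 & S36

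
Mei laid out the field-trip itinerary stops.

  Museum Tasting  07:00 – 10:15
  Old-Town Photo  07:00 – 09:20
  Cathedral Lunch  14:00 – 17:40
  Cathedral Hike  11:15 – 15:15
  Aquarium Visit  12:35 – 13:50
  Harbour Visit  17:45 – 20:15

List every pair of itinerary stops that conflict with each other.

Aquarium Visit & Cathedral Hike, Cathedral Hike & Cathedral Lunch, Museum Tasting & Old-Town Photo

Check each pair: they overlap iff neither finishes before the other starts.
Sorted by start: Museum Tasting, Old-Town Photo, Cathedral Hike, Aquarium Visit, Cathedral Lunch, Harbour Visit.
Old-Town Photo starts before Museum Tasting ends → Museum Tasting and Old-Town Photo overlap.
Cathedral Hike starts after Museum Tasting ends, so nothing later overlaps Museum Tasting either.
Cathedral Hike starts after Old-Town Photo ends, so nothing later overlaps Old-Town Photo either.
Aquarium Visit starts before Cathedral Hike ends → Cathedral Hike and Aquarium Visit overlap.
Cathedral Lunch starts before Cathedral Hike ends → Cathedral Hike and Cathedral Lunch overlap.
Harbour Visit starts after Cathedral Hike ends.
Cathedral Lunch starts after Aquarium Visit ends, so nothing later overlaps Aquarium Visit either.
Harbour Visit starts after Cathedral Lunch ends.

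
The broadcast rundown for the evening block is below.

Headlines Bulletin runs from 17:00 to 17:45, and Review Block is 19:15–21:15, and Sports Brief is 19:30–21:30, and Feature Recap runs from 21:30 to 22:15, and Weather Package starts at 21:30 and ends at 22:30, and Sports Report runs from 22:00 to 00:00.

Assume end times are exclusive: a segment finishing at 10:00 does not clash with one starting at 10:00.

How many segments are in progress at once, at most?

Sort all start/end points and keep a running count:
17:00 start Headlines Bulletin → 1
17:45 end Headlines Bulletin → 0
19:15 start Review Block → 1
19:30 start Sports Brief → 2
21:15 end Review Block → 1
21:30 end Sports Brief → 0
21:30 start Feature Recap → 1
21:30 start Weather Package → 2
22:00 start Sports Report → 3
22:15 end Feature Recap → 2
22:30 end Weather Package → 1
00:00 end Sports Report → 0
Peak is 3, at 22:00 (Feature Recap, Sports Report, Weather Package).

3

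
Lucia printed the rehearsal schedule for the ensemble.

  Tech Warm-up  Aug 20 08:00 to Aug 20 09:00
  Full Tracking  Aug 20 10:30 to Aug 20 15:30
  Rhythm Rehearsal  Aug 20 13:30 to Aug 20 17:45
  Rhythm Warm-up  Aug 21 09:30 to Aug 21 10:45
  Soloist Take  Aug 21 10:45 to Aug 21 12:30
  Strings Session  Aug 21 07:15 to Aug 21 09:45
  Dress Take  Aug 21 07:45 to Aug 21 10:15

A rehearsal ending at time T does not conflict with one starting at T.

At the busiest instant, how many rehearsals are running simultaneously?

Walk through starts and ends in time order (an end at T is processed before a start at T):
Aug 20 08:00 start Tech Warm-up → 1
Aug 20 09:00 end Tech Warm-up → 0
Aug 20 10:30 start Full Tracking → 1
Aug 20 13:30 start Rhythm Rehearsal → 2
Aug 20 15:30 end Full Tracking → 1
Aug 20 17:45 end Rhythm Rehearsal → 0
Aug 21 07:15 start Strings Session → 1
Aug 21 07:45 start Dress Take → 2
Aug 21 09:30 start Rhythm Warm-up → 3
Aug 21 09:45 end Strings Session → 2
Aug 21 10:15 end Dress Take → 1
Aug 21 10:45 end Rhythm Warm-up → 0
Aug 21 10:45 start Soloist Take → 1
Aug 21 12:30 end Soloist Take → 0
Peak is 3, at Aug 21 09:30 (Dress Take, Rhythm Warm-up, Strings Session).

3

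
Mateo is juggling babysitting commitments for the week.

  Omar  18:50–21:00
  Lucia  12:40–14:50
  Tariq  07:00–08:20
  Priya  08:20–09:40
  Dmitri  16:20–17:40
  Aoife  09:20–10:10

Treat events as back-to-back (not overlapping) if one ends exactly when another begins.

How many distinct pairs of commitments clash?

1

Sorted by start: Tariq, Priya, Aoife, Lucia, Dmitri, Omar.
Priya starts exactly when Tariq ends (back-to-back, no overlap) — done with Tariq.
Aoife starts before Priya ends → Priya and Aoife overlap.
Lucia starts after Priya ends — done with Priya.
Lucia starts after Aoife ends — done with Aoife.
Dmitri starts after Lucia ends — done with Lucia.
Omar starts after Dmitri ends.
Overlapping pairs: Aoife & Priya — 1 in total.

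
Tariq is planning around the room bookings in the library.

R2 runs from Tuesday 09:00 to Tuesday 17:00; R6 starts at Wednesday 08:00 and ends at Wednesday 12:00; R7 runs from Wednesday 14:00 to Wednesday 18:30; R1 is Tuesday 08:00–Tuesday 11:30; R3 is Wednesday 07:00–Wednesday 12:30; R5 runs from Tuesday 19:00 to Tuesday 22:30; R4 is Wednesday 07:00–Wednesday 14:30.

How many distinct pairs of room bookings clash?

Sorted by start: R1, R2, R5, R3, R4, R6, R7.
R2 starts before R1 ends → R1 and R2 overlap.
R5 starts after R1 ends, so R1 has no further overlaps.
R5 starts after R2 ends, so R2 has no further overlaps.
R3 starts after R5 ends, so R5 has no further overlaps.
R4 starts before R3 ends → R3 and R4 overlap.
R6 starts before R3 ends → R3 and R6 overlap.
R7 starts after R3 ends.
R6 starts before R4 ends → R4 and R6 overlap.
R7 starts before R4 ends → R4 and R7 overlap.
R7 starts after R6 ends.
Overlapping pairs: R1 & R2, R3 & R4, R3 & R6, R4 & R6, R4 & R7 — 5 in total.

5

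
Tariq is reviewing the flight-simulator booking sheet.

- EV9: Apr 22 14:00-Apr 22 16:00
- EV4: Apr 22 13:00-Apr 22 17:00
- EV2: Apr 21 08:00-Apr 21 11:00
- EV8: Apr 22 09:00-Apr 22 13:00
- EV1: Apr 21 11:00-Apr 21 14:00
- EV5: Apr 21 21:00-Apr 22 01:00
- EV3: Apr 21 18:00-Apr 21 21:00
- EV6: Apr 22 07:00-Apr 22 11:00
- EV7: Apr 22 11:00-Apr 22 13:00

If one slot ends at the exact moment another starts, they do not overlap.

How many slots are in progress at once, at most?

2

Walk through starts and ends in time order (an end at T is processed before a start at T):
Apr 21 08:00 start EV2 → 1
Apr 21 11:00 end EV2 → 0
Apr 21 11:00 start EV1 → 1
Apr 21 14:00 end EV1 → 0
Apr 21 18:00 start EV3 → 1
Apr 21 21:00 end EV3 → 0
Apr 21 21:00 start EV5 → 1
Apr 22 01:00 end EV5 → 0
Apr 22 07:00 start EV6 → 1
Apr 22 09:00 start EV8 → 2
Apr 22 11:00 end EV6 → 1
Apr 22 11:00 start EV7 → 2
Apr 22 13:00 end EV7 → 1
Apr 22 13:00 end EV8 → 0
Apr 22 13:00 start EV4 → 1
Apr 22 14:00 start EV9 → 2
Apr 22 16:00 end EV9 → 1
Apr 22 17:00 end EV4 → 0
Peak is 2, at Apr 22 09:00 (EV6, EV8).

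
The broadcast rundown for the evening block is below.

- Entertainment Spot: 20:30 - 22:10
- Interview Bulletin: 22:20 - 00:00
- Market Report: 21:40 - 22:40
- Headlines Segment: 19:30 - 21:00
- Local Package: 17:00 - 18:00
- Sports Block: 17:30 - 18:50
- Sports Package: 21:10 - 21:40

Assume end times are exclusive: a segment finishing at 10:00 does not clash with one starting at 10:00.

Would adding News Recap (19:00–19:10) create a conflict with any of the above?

Local Package: ends 18:00 at or before News Recap starts 19:00 → clear.
Sports Block: ends 18:50 at or before News Recap starts 19:00 → clear.
Headlines Segment: starts 19:30 at or after News Recap ends 19:10 → clear.
Entertainment Spot: starts 20:30 at or after News Recap ends 19:10 → clear.
Sports Package: starts 21:10 at or after News Recap ends 19:10 → clear.
Market Report: starts 21:40 at or after News Recap ends 19:10 → clear.
Interview Bulletin: starts 22:20 at or after News Recap ends 19:10 → clear.

No — it doesn't clash with anything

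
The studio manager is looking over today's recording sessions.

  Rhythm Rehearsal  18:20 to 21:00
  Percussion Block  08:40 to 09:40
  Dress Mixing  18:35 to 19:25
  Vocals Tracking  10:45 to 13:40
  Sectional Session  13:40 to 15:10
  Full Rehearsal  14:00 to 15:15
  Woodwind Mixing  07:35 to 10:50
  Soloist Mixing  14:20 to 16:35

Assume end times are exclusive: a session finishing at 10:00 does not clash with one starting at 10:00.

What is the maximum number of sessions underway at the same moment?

3

Sweep the timeline, counting +1 at each start and −1 at each end (ends before starts at a tie):
07:35 start Woodwind Mixing → 1
08:40 start Percussion Block → 2
09:40 end Percussion Block → 1
10:45 start Vocals Tracking → 2
10:50 end Woodwind Mixing → 1
13:40 end Vocals Tracking → 0
13:40 start Sectional Session → 1
14:00 start Full Rehearsal → 2
14:20 start Soloist Mixing → 3
15:10 end Sectional Session → 2
15:15 end Full Rehearsal → 1
16:35 end Soloist Mixing → 0
18:20 start Rhythm Rehearsal → 1
18:35 start Dress Mixing → 2
19:25 end Dress Mixing → 1
21:00 end Rhythm Rehearsal → 0
Peak is 3, at 14:20 (Full Rehearsal, Sectional Session, Soloist Mixing).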